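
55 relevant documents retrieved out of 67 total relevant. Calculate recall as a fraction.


Recall = retrieved_relevant / total_relevant
= 55 / 67
= 55 / (55 + 12)
= 55/67

55/67


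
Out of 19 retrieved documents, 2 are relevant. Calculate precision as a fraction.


Precision = relevant_retrieved / total_retrieved
= 2 / 19
= 2 / (2 + 17)
= 2/19

2/19


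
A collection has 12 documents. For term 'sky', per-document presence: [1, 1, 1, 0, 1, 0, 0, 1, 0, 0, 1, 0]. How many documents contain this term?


Checking each document for 'sky':
Doc 1: present
Doc 2: present
Doc 3: present
Doc 4: absent
Doc 5: present
Doc 6: absent
Doc 7: absent
Doc 8: present
Doc 9: absent
Doc 10: absent
Doc 11: present
Doc 12: absent
df = sum of presences = 1 + 1 + 1 + 0 + 1 + 0 + 0 + 1 + 0 + 0 + 1 + 0 = 6

6


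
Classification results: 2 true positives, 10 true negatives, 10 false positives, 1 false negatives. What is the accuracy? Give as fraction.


Accuracy = (TP + TN) / (TP + TN + FP + FN)
TP + TN = 2 + 10 = 12
Total = 2 + 10 + 10 + 1 = 23
Accuracy = 12 / 23 = 12/23

12/23


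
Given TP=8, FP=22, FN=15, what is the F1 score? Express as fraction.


F1 = 2 * P * R / (P + R)
P = TP/(TP+FP) = 8/30 = 4/15
R = TP/(TP+FN) = 8/23 = 8/23
2 * P * R = 2 * 4/15 * 8/23 = 64/345
P + R = 4/15 + 8/23 = 212/345
F1 = 64/345 / 212/345 = 16/53

16/53


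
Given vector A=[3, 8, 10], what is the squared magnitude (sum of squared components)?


|A|^2 = sum of squared components
A[0]^2 = 3^2 = 9
A[1]^2 = 8^2 = 64
A[2]^2 = 10^2 = 100
Sum = 9 + 64 + 100 = 173

173


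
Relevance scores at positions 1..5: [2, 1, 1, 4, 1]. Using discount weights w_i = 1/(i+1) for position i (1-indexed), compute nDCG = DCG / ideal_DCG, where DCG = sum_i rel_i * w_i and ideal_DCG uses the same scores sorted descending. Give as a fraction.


Position discount weights w_i = 1/(i+1) for i=1..5:
Weights = [1/2, 1/3, 1/4, 1/5, 1/6]
Actual relevance: [2, 1, 1, 4, 1]
DCG = 2/2 + 1/3 + 1/4 + 4/5 + 1/6 = 51/20
Ideal relevance (sorted desc): [4, 2, 1, 1, 1]
Ideal DCG = 4/2 + 2/3 + 1/4 + 1/5 + 1/6 = 197/60
nDCG = DCG / ideal_DCG = 51/20 / 197/60 = 153/197

153/197


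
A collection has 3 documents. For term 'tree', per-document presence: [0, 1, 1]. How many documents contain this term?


Checking each document for 'tree':
Doc 1: absent
Doc 2: present
Doc 3: present
df = sum of presences = 0 + 1 + 1 = 2

2


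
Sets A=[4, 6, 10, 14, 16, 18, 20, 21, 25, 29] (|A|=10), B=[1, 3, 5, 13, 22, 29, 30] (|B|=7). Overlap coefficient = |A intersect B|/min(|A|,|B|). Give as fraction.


A intersect B = [29]
|A intersect B| = 1
min(|A|, |B|) = min(10, 7) = 7
Overlap = 1 / 7 = 1/7

1/7


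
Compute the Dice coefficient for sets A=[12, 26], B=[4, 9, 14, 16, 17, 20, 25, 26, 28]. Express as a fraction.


A intersect B = [26]
|A intersect B| = 1
|A| = 2, |B| = 9
Dice = 2*1 / (2+9)
= 2 / 11 = 2/11

2/11


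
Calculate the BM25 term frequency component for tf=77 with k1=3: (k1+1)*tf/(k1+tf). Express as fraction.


BM25 TF component = (k1+1)*tf / (k1+tf)
k1 = 3, tf = 77
Numerator = (3+1)*77 = 308
Denominator = 3 + 77 = 80
= 308/80 = 77/20

77/20


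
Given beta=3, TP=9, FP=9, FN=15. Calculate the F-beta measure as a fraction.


P = TP/(TP+FP) = 9/18 = 1/2
R = TP/(TP+FN) = 9/24 = 3/8
beta^2 = 3^2 = 9
(1 + beta^2) = 10
Numerator = (1+beta^2)*P*R = 15/8
Denominator = beta^2*P + R = 9/2 + 3/8 = 39/8
F_beta = 5/13

5/13


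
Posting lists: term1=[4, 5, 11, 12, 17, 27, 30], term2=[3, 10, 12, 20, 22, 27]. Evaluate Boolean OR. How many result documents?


Boolean OR: find union of posting lists
term1 docs: [4, 5, 11, 12, 17, 27, 30]
term2 docs: [3, 10, 12, 20, 22, 27]
Union: [3, 4, 5, 10, 11, 12, 17, 20, 22, 27, 30]
|union| = 11

11


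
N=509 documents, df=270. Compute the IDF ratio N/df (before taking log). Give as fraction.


IDF ratio = N / df
= 509 / 270
= 509/270

509/270


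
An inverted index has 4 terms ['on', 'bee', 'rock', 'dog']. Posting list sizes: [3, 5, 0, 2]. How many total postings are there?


Summing posting list sizes:
'on': 3 postings
'bee': 5 postings
'rock': 0 postings
'dog': 2 postings
Total = 3 + 5 + 0 + 2 = 10

10


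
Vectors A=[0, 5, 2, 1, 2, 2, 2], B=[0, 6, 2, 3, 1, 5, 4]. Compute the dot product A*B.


Dot product = sum of element-wise products
A[0]*B[0] = 0*0 = 0
A[1]*B[1] = 5*6 = 30
A[2]*B[2] = 2*2 = 4
A[3]*B[3] = 1*3 = 3
A[4]*B[4] = 2*1 = 2
A[5]*B[5] = 2*5 = 10
A[6]*B[6] = 2*4 = 8
Sum = 0 + 30 + 4 + 3 + 2 + 10 + 8 = 57

57


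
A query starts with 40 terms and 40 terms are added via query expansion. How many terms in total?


Original terms: 40
Expansion terms: 40
Total = 40 + 40 = 80

80


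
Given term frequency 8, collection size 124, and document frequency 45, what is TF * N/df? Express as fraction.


TF * (N/df)
= 8 * (124/45)
= 8 * 124/45
= 992/45

992/45


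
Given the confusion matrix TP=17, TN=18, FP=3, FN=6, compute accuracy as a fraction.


Accuracy = (TP + TN) / (TP + TN + FP + FN)
TP + TN = 17 + 18 = 35
Total = 17 + 18 + 3 + 6 = 44
Accuracy = 35 / 44 = 35/44

35/44


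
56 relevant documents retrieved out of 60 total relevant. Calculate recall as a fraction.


Recall = retrieved_relevant / total_relevant
= 56 / 60
= 56 / (56 + 4)
= 14/15

14/15


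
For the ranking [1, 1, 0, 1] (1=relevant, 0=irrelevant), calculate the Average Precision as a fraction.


Computing P@k for each relevant position:
Position 1: relevant, P@1 = 1/1 = 1
Position 2: relevant, P@2 = 2/2 = 1
Position 3: not relevant
Position 4: relevant, P@4 = 3/4 = 3/4
Sum of P@k = 1 + 1 + 3/4 = 11/4
AP = 11/4 / 3 = 11/12

11/12


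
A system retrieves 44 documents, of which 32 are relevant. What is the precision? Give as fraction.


Precision = relevant_retrieved / total_retrieved
= 32 / 44
= 32 / (32 + 12)
= 8/11

8/11


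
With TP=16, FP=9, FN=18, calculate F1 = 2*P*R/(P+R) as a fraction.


F1 = 2 * P * R / (P + R)
P = TP/(TP+FP) = 16/25 = 16/25
R = TP/(TP+FN) = 16/34 = 8/17
2 * P * R = 2 * 16/25 * 8/17 = 256/425
P + R = 16/25 + 8/17 = 472/425
F1 = 256/425 / 472/425 = 32/59

32/59


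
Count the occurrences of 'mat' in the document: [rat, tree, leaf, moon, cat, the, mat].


Document has 7 words
Scanning for 'mat':
Found at positions: [6]
Count = 1

1


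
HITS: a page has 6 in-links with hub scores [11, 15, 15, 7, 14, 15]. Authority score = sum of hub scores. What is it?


Authority = sum of hub scores of in-linkers
In-link 1: hub score = 11
In-link 2: hub score = 15
In-link 3: hub score = 15
In-link 4: hub score = 7
In-link 5: hub score = 14
In-link 6: hub score = 15
Authority = 11 + 15 + 15 + 7 + 14 + 15 = 77

77


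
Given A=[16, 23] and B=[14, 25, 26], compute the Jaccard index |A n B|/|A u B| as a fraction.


A intersect B = []
|A intersect B| = 0
A union B = [14, 16, 23, 25, 26]
|A union B| = 5
Jaccard = 0/5 = 0

0


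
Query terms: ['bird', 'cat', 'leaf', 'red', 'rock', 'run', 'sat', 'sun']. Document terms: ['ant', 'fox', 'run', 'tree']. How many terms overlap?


Query terms: ['bird', 'cat', 'leaf', 'red', 'rock', 'run', 'sat', 'sun']
Document terms: ['ant', 'fox', 'run', 'tree']
Common terms: ['run']
Overlap count = 1

1


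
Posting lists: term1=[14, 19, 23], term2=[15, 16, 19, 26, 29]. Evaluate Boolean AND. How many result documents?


Boolean AND: find intersection of posting lists
term1 docs: [14, 19, 23]
term2 docs: [15, 16, 19, 26, 29]
Intersection: [19]
|intersection| = 1

1


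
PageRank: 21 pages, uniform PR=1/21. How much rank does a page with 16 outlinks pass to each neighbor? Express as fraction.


Initial PR = 1/21 = 1/21
Outlinks = 16
Contribution per link = PR / outlinks
= 1/21 / 16
= 1/336

1/336


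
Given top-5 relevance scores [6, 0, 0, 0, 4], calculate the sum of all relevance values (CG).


Cumulative Gain = sum of relevance scores
Position 1: rel=6, running sum=6
Position 2: rel=0, running sum=6
Position 3: rel=0, running sum=6
Position 4: rel=0, running sum=6
Position 5: rel=4, running sum=10
CG = 10

10


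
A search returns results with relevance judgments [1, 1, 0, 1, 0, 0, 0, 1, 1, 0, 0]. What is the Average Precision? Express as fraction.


Computing P@k for each relevant position:
Position 1: relevant, P@1 = 1/1 = 1
Position 2: relevant, P@2 = 2/2 = 1
Position 3: not relevant
Position 4: relevant, P@4 = 3/4 = 3/4
Position 5: not relevant
Position 6: not relevant
Position 7: not relevant
Position 8: relevant, P@8 = 4/8 = 1/2
Position 9: relevant, P@9 = 5/9 = 5/9
Position 10: not relevant
Position 11: not relevant
Sum of P@k = 1 + 1 + 3/4 + 1/2 + 5/9 = 137/36
AP = 137/36 / 5 = 137/180

137/180


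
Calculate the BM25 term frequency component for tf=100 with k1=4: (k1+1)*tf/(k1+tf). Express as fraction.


BM25 TF component = (k1+1)*tf / (k1+tf)
k1 = 4, tf = 100
Numerator = (4+1)*100 = 500
Denominator = 4 + 100 = 104
= 500/104 = 125/26

125/26


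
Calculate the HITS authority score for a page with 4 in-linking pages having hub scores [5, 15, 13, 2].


Authority = sum of hub scores of in-linkers
In-link 1: hub score = 5
In-link 2: hub score = 15
In-link 3: hub score = 13
In-link 4: hub score = 2
Authority = 5 + 15 + 13 + 2 = 35

35


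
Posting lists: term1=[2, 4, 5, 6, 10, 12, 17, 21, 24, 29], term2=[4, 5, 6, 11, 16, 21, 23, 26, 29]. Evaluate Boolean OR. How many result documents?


Boolean OR: find union of posting lists
term1 docs: [2, 4, 5, 6, 10, 12, 17, 21, 24, 29]
term2 docs: [4, 5, 6, 11, 16, 21, 23, 26, 29]
Union: [2, 4, 5, 6, 10, 11, 12, 16, 17, 21, 23, 24, 26, 29]
|union| = 14

14


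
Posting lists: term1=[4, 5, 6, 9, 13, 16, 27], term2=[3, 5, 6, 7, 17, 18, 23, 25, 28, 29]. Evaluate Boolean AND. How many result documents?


Boolean AND: find intersection of posting lists
term1 docs: [4, 5, 6, 9, 13, 16, 27]
term2 docs: [3, 5, 6, 7, 17, 18, 23, 25, 28, 29]
Intersection: [5, 6]
|intersection| = 2

2


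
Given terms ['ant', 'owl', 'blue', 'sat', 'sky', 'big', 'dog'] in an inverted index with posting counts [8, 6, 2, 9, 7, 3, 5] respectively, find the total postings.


Summing posting list sizes:
'ant': 8 postings
'owl': 6 postings
'blue': 2 postings
'sat': 9 postings
'sky': 7 postings
'big': 3 postings
'dog': 5 postings
Total = 8 + 6 + 2 + 9 + 7 + 3 + 5 = 40

40


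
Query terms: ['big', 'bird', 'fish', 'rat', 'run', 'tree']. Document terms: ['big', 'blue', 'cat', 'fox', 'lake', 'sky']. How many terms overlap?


Query terms: ['big', 'bird', 'fish', 'rat', 'run', 'tree']
Document terms: ['big', 'blue', 'cat', 'fox', 'lake', 'sky']
Common terms: ['big']
Overlap count = 1

1


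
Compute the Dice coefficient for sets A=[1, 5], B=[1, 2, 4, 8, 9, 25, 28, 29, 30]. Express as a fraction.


A intersect B = [1]
|A intersect B| = 1
|A| = 2, |B| = 9
Dice = 2*1 / (2+9)
= 2 / 11 = 2/11

2/11


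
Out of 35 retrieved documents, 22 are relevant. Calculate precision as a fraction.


Precision = relevant_retrieved / total_retrieved
= 22 / 35
= 22 / (22 + 13)
= 22/35

22/35


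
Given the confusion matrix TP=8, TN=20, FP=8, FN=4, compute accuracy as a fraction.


Accuracy = (TP + TN) / (TP + TN + FP + FN)
TP + TN = 8 + 20 = 28
Total = 8 + 20 + 8 + 4 = 40
Accuracy = 28 / 40 = 7/10

7/10


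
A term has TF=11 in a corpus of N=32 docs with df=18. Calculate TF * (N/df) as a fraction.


TF * (N/df)
= 11 * (32/18)
= 11 * 16/9
= 176/9

176/9


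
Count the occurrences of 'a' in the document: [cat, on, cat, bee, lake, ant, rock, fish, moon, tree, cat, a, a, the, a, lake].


Document has 16 words
Scanning for 'a':
Found at positions: [11, 12, 14]
Count = 3

3


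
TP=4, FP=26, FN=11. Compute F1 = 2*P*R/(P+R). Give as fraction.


F1 = 2 * P * R / (P + R)
P = TP/(TP+FP) = 4/30 = 2/15
R = TP/(TP+FN) = 4/15 = 4/15
2 * P * R = 2 * 2/15 * 4/15 = 16/225
P + R = 2/15 + 4/15 = 2/5
F1 = 16/225 / 2/5 = 8/45

8/45


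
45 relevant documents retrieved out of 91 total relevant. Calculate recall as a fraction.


Recall = retrieved_relevant / total_relevant
= 45 / 91
= 45 / (45 + 46)
= 45/91

45/91


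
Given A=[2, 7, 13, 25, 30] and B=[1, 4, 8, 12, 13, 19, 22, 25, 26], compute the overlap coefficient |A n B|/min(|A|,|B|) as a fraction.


A intersect B = [13, 25]
|A intersect B| = 2
min(|A|, |B|) = min(5, 9) = 5
Overlap = 2 / 5 = 2/5

2/5


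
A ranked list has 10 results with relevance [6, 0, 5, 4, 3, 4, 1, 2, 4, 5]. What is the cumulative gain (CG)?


Cumulative Gain = sum of relevance scores
Position 1: rel=6, running sum=6
Position 2: rel=0, running sum=6
Position 3: rel=5, running sum=11
Position 4: rel=4, running sum=15
Position 5: rel=3, running sum=18
Position 6: rel=4, running sum=22
Position 7: rel=1, running sum=23
Position 8: rel=2, running sum=25
Position 9: rel=4, running sum=29
Position 10: rel=5, running sum=34
CG = 34

34


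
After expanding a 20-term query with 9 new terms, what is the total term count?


Original terms: 20
Expansion terms: 9
Total = 20 + 9 = 29

29


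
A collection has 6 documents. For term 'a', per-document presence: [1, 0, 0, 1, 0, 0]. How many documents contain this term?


Checking each document for 'a':
Doc 1: present
Doc 2: absent
Doc 3: absent
Doc 4: present
Doc 5: absent
Doc 6: absent
df = sum of presences = 1 + 0 + 0 + 1 + 0 + 0 = 2

2


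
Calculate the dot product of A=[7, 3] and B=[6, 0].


Dot product = sum of element-wise products
A[0]*B[0] = 7*6 = 42
A[1]*B[1] = 3*0 = 0
Sum = 42 + 0 = 42

42


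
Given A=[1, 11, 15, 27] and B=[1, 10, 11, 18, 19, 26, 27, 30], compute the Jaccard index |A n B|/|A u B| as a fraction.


A intersect B = [1, 11, 27]
|A intersect B| = 3
A union B = [1, 10, 11, 15, 18, 19, 26, 27, 30]
|A union B| = 9
Jaccard = 3/9 = 1/3

1/3


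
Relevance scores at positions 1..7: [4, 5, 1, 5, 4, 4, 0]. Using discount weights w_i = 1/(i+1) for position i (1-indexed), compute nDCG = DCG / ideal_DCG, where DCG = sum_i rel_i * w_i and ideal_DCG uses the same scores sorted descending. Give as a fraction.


Position discount weights w_i = 1/(i+1) for i=1..7:
Weights = [1/2, 1/3, 1/4, 1/5, 1/6, 1/7, 1/8]
Actual relevance: [4, 5, 1, 5, 4, 4, 0]
DCG = 4/2 + 5/3 + 1/4 + 5/5 + 4/6 + 4/7 + 0/8 = 517/84
Ideal relevance (sorted desc): [5, 5, 4, 4, 4, 1, 0]
Ideal DCG = 5/2 + 5/3 + 4/4 + 4/5 + 4/6 + 1/7 + 0/8 = 1423/210
nDCG = DCG / ideal_DCG = 517/84 / 1423/210 = 2585/2846

2585/2846


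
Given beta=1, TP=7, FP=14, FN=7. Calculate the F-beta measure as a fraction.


P = TP/(TP+FP) = 7/21 = 1/3
R = TP/(TP+FN) = 7/14 = 1/2
beta^2 = 1^2 = 1
(1 + beta^2) = 2
Numerator = (1+beta^2)*P*R = 1/3
Denominator = beta^2*P + R = 1/3 + 1/2 = 5/6
F_beta = 2/5

2/5


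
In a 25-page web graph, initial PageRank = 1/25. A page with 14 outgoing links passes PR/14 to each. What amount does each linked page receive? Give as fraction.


Initial PR = 1/25 = 1/25
Outlinks = 14
Contribution per link = PR / outlinks
= 1/25 / 14
= 1/350

1/350


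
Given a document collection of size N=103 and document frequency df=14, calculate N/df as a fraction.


IDF ratio = N / df
= 103 / 14
= 103/14

103/14


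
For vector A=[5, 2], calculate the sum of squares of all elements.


|A|^2 = sum of squared components
A[0]^2 = 5^2 = 25
A[1]^2 = 2^2 = 4
Sum = 25 + 4 = 29

29


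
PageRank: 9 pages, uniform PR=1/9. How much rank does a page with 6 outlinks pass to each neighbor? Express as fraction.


Initial PR = 1/9 = 1/9
Outlinks = 6
Contribution per link = PR / outlinks
= 1/9 / 6
= 1/54

1/54


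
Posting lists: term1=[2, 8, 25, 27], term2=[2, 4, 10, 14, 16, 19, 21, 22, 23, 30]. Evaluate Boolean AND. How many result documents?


Boolean AND: find intersection of posting lists
term1 docs: [2, 8, 25, 27]
term2 docs: [2, 4, 10, 14, 16, 19, 21, 22, 23, 30]
Intersection: [2]
|intersection| = 1

1


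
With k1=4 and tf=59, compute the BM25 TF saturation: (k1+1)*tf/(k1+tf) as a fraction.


BM25 TF component = (k1+1)*tf / (k1+tf)
k1 = 4, tf = 59
Numerator = (4+1)*59 = 295
Denominator = 4 + 59 = 63
= 295/63 = 295/63

295/63


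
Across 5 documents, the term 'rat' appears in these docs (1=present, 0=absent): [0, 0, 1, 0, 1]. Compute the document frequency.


Checking each document for 'rat':
Doc 1: absent
Doc 2: absent
Doc 3: present
Doc 4: absent
Doc 5: present
df = sum of presences = 0 + 0 + 1 + 0 + 1 = 2

2


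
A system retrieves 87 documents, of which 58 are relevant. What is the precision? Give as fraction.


Precision = relevant_retrieved / total_retrieved
= 58 / 87
= 58 / (58 + 29)
= 2/3

2/3


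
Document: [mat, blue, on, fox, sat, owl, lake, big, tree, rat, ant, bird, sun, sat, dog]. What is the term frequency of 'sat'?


Document has 15 words
Scanning for 'sat':
Found at positions: [4, 13]
Count = 2

2


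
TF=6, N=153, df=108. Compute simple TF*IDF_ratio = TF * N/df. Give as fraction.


TF * (N/df)
= 6 * (153/108)
= 6 * 17/12
= 17/2

17/2


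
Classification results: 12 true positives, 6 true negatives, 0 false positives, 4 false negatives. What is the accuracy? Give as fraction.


Accuracy = (TP + TN) / (TP + TN + FP + FN)
TP + TN = 12 + 6 = 18
Total = 12 + 6 + 0 + 4 = 22
Accuracy = 18 / 22 = 9/11

9/11


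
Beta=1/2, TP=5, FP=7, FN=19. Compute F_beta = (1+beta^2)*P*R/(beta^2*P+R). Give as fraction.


P = TP/(TP+FP) = 5/12 = 5/12
R = TP/(TP+FN) = 5/24 = 5/24
beta^2 = 1/2^2 = 1/4
(1 + beta^2) = 5/4
Numerator = (1+beta^2)*P*R = 125/1152
Denominator = beta^2*P + R = 5/48 + 5/24 = 5/16
F_beta = 25/72

25/72


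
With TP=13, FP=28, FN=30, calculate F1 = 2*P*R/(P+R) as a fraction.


F1 = 2 * P * R / (P + R)
P = TP/(TP+FP) = 13/41 = 13/41
R = TP/(TP+FN) = 13/43 = 13/43
2 * P * R = 2 * 13/41 * 13/43 = 338/1763
P + R = 13/41 + 13/43 = 1092/1763
F1 = 338/1763 / 1092/1763 = 13/42

13/42


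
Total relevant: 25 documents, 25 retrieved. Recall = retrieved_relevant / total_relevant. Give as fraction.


Recall = retrieved_relevant / total_relevant
= 25 / 25
= 25 / (25 + 0)
= 1

1


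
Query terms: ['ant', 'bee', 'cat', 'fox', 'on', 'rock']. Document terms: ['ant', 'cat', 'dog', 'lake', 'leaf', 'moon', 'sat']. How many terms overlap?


Query terms: ['ant', 'bee', 'cat', 'fox', 'on', 'rock']
Document terms: ['ant', 'cat', 'dog', 'lake', 'leaf', 'moon', 'sat']
Common terms: ['ant', 'cat']
Overlap count = 2

2


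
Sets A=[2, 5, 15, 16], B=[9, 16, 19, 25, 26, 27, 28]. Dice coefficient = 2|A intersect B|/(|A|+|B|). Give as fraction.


A intersect B = [16]
|A intersect B| = 1
|A| = 4, |B| = 7
Dice = 2*1 / (4+7)
= 2 / 11 = 2/11

2/11


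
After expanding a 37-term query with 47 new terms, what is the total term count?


Original terms: 37
Expansion terms: 47
Total = 37 + 47 = 84

84


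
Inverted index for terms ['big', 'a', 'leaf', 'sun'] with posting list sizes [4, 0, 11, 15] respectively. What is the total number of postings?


Summing posting list sizes:
'big': 4 postings
'a': 0 postings
'leaf': 11 postings
'sun': 15 postings
Total = 4 + 0 + 11 + 15 = 30

30


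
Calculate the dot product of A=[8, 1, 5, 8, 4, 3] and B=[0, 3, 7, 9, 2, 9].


Dot product = sum of element-wise products
A[0]*B[0] = 8*0 = 0
A[1]*B[1] = 1*3 = 3
A[2]*B[2] = 5*7 = 35
A[3]*B[3] = 8*9 = 72
A[4]*B[4] = 4*2 = 8
A[5]*B[5] = 3*9 = 27
Sum = 0 + 3 + 35 + 72 + 8 + 27 = 145

145


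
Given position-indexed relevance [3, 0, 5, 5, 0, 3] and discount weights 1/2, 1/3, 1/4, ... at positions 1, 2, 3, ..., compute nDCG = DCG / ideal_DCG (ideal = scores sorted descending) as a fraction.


Position discount weights w_i = 1/(i+1) for i=1..6:
Weights = [1/2, 1/3, 1/4, 1/5, 1/6, 1/7]
Actual relevance: [3, 0, 5, 5, 0, 3]
DCG = 3/2 + 0/3 + 5/4 + 5/5 + 0/6 + 3/7 = 117/28
Ideal relevance (sorted desc): [5, 5, 3, 3, 0, 0]
Ideal DCG = 5/2 + 5/3 + 3/4 + 3/5 + 0/6 + 0/7 = 331/60
nDCG = DCG / ideal_DCG = 117/28 / 331/60 = 1755/2317

1755/2317


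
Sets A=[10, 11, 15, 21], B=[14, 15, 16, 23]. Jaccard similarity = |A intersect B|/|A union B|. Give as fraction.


A intersect B = [15]
|A intersect B| = 1
A union B = [10, 11, 14, 15, 16, 21, 23]
|A union B| = 7
Jaccard = 1/7 = 1/7

1/7


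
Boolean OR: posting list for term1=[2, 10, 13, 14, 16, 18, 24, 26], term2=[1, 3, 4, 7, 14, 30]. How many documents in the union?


Boolean OR: find union of posting lists
term1 docs: [2, 10, 13, 14, 16, 18, 24, 26]
term2 docs: [1, 3, 4, 7, 14, 30]
Union: [1, 2, 3, 4, 7, 10, 13, 14, 16, 18, 24, 26, 30]
|union| = 13

13


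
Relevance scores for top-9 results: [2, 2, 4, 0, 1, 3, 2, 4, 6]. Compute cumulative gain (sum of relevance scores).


Cumulative Gain = sum of relevance scores
Position 1: rel=2, running sum=2
Position 2: rel=2, running sum=4
Position 3: rel=4, running sum=8
Position 4: rel=0, running sum=8
Position 5: rel=1, running sum=9
Position 6: rel=3, running sum=12
Position 7: rel=2, running sum=14
Position 8: rel=4, running sum=18
Position 9: rel=6, running sum=24
CG = 24

24


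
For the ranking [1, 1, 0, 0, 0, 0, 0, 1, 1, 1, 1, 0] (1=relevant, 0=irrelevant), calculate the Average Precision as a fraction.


Computing P@k for each relevant position:
Position 1: relevant, P@1 = 1/1 = 1
Position 2: relevant, P@2 = 2/2 = 1
Position 3: not relevant
Position 4: not relevant
Position 5: not relevant
Position 6: not relevant
Position 7: not relevant
Position 8: relevant, P@8 = 3/8 = 3/8
Position 9: relevant, P@9 = 4/9 = 4/9
Position 10: relevant, P@10 = 5/10 = 1/2
Position 11: relevant, P@11 = 6/11 = 6/11
Position 12: not relevant
Sum of P@k = 1 + 1 + 3/8 + 4/9 + 1/2 + 6/11 = 3061/792
AP = 3061/792 / 6 = 3061/4752

3061/4752


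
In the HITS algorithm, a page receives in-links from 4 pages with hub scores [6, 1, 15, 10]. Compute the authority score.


Authority = sum of hub scores of in-linkers
In-link 1: hub score = 6
In-link 2: hub score = 1
In-link 3: hub score = 15
In-link 4: hub score = 10
Authority = 6 + 1 + 15 + 10 = 32

32


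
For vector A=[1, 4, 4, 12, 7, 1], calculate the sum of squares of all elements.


|A|^2 = sum of squared components
A[0]^2 = 1^2 = 1
A[1]^2 = 4^2 = 16
A[2]^2 = 4^2 = 16
A[3]^2 = 12^2 = 144
A[4]^2 = 7^2 = 49
A[5]^2 = 1^2 = 1
Sum = 1 + 16 + 16 + 144 + 49 + 1 = 227

227


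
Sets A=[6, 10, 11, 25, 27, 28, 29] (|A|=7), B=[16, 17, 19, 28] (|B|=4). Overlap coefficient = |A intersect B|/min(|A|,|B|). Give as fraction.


A intersect B = [28]
|A intersect B| = 1
min(|A|, |B|) = min(7, 4) = 4
Overlap = 1 / 4 = 1/4

1/4


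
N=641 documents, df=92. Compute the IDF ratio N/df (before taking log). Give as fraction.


IDF ratio = N / df
= 641 / 92
= 641/92

641/92


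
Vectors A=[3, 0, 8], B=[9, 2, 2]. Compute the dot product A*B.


Dot product = sum of element-wise products
A[0]*B[0] = 3*9 = 27
A[1]*B[1] = 0*2 = 0
A[2]*B[2] = 8*2 = 16
Sum = 27 + 0 + 16 = 43

43


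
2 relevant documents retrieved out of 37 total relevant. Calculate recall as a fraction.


Recall = retrieved_relevant / total_relevant
= 2 / 37
= 2 / (2 + 35)
= 2/37

2/37


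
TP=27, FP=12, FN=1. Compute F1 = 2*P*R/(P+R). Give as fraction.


F1 = 2 * P * R / (P + R)
P = TP/(TP+FP) = 27/39 = 9/13
R = TP/(TP+FN) = 27/28 = 27/28
2 * P * R = 2 * 9/13 * 27/28 = 243/182
P + R = 9/13 + 27/28 = 603/364
F1 = 243/182 / 603/364 = 54/67

54/67


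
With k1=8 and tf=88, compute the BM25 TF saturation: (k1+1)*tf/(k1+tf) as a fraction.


BM25 TF component = (k1+1)*tf / (k1+tf)
k1 = 8, tf = 88
Numerator = (8+1)*88 = 792
Denominator = 8 + 88 = 96
= 792/96 = 33/4

33/4


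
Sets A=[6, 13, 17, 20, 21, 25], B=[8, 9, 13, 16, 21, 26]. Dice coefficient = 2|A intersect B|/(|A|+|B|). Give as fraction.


A intersect B = [13, 21]
|A intersect B| = 2
|A| = 6, |B| = 6
Dice = 2*2 / (6+6)
= 4 / 12 = 1/3

1/3


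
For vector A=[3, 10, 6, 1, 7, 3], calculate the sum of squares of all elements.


|A|^2 = sum of squared components
A[0]^2 = 3^2 = 9
A[1]^2 = 10^2 = 100
A[2]^2 = 6^2 = 36
A[3]^2 = 1^2 = 1
A[4]^2 = 7^2 = 49
A[5]^2 = 3^2 = 9
Sum = 9 + 100 + 36 + 1 + 49 + 9 = 204

204


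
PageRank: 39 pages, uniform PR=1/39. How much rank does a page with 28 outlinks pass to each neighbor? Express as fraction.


Initial PR = 1/39 = 1/39
Outlinks = 28
Contribution per link = PR / outlinks
= 1/39 / 28
= 1/1092

1/1092


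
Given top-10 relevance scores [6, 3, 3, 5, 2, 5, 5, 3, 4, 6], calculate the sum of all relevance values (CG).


Cumulative Gain = sum of relevance scores
Position 1: rel=6, running sum=6
Position 2: rel=3, running sum=9
Position 3: rel=3, running sum=12
Position 4: rel=5, running sum=17
Position 5: rel=2, running sum=19
Position 6: rel=5, running sum=24
Position 7: rel=5, running sum=29
Position 8: rel=3, running sum=32
Position 9: rel=4, running sum=36
Position 10: rel=6, running sum=42
CG = 42

42


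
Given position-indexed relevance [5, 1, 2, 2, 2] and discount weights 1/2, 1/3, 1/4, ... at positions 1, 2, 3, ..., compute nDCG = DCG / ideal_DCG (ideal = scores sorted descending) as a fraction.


Position discount weights w_i = 1/(i+1) for i=1..5:
Weights = [1/2, 1/3, 1/4, 1/5, 1/6]
Actual relevance: [5, 1, 2, 2, 2]
DCG = 5/2 + 1/3 + 2/4 + 2/5 + 2/6 = 61/15
Ideal relevance (sorted desc): [5, 2, 2, 2, 1]
Ideal DCG = 5/2 + 2/3 + 2/4 + 2/5 + 1/6 = 127/30
nDCG = DCG / ideal_DCG = 61/15 / 127/30 = 122/127

122/127


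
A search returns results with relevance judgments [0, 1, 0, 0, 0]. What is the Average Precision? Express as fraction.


Computing P@k for each relevant position:
Position 1: not relevant
Position 2: relevant, P@2 = 1/2 = 1/2
Position 3: not relevant
Position 4: not relevant
Position 5: not relevant
Sum of P@k = 1/2 = 1/2
AP = 1/2 / 1 = 1/2

1/2


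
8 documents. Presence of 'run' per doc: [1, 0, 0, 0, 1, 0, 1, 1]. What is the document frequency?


Checking each document for 'run':
Doc 1: present
Doc 2: absent
Doc 3: absent
Doc 4: absent
Doc 5: present
Doc 6: absent
Doc 7: present
Doc 8: present
df = sum of presences = 1 + 0 + 0 + 0 + 1 + 0 + 1 + 1 = 4

4


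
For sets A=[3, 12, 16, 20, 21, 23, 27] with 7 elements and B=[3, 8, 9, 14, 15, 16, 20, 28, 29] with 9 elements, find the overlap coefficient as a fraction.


A intersect B = [3, 16, 20]
|A intersect B| = 3
min(|A|, |B|) = min(7, 9) = 7
Overlap = 3 / 7 = 3/7

3/7


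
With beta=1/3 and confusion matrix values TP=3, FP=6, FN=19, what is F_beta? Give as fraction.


P = TP/(TP+FP) = 3/9 = 1/3
R = TP/(TP+FN) = 3/22 = 3/22
beta^2 = 1/3^2 = 1/9
(1 + beta^2) = 10/9
Numerator = (1+beta^2)*P*R = 5/99
Denominator = beta^2*P + R = 1/27 + 3/22 = 103/594
F_beta = 30/103

30/103


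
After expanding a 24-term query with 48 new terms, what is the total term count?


Original terms: 24
Expansion terms: 48
Total = 24 + 48 = 72

72


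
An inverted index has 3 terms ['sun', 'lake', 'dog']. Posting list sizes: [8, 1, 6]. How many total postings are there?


Summing posting list sizes:
'sun': 8 postings
'lake': 1 postings
'dog': 6 postings
Total = 8 + 1 + 6 = 15

15


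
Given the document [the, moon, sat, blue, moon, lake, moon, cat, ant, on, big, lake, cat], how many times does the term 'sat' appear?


Document has 13 words
Scanning for 'sat':
Found at positions: [2]
Count = 1

1


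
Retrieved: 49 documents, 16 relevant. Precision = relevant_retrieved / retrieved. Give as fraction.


Precision = relevant_retrieved / total_retrieved
= 16 / 49
= 16 / (16 + 33)
= 16/49

16/49


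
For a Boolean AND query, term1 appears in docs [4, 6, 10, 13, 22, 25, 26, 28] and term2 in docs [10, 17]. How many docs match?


Boolean AND: find intersection of posting lists
term1 docs: [4, 6, 10, 13, 22, 25, 26, 28]
term2 docs: [10, 17]
Intersection: [10]
|intersection| = 1

1


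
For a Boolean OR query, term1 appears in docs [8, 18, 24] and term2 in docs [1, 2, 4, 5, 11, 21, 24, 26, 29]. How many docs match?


Boolean OR: find union of posting lists
term1 docs: [8, 18, 24]
term2 docs: [1, 2, 4, 5, 11, 21, 24, 26, 29]
Union: [1, 2, 4, 5, 8, 11, 18, 21, 24, 26, 29]
|union| = 11

11


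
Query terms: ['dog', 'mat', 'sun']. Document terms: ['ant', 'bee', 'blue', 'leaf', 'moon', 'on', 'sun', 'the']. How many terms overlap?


Query terms: ['dog', 'mat', 'sun']
Document terms: ['ant', 'bee', 'blue', 'leaf', 'moon', 'on', 'sun', 'the']
Common terms: ['sun']
Overlap count = 1

1


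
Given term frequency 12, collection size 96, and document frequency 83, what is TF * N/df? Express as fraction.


TF * (N/df)
= 12 * (96/83)
= 12 * 96/83
= 1152/83

1152/83


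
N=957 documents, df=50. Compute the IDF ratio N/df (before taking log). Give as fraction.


IDF ratio = N / df
= 957 / 50
= 957/50

957/50


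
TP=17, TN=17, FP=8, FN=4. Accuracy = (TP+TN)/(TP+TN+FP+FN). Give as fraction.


Accuracy = (TP + TN) / (TP + TN + FP + FN)
TP + TN = 17 + 17 = 34
Total = 17 + 17 + 8 + 4 = 46
Accuracy = 34 / 46 = 17/23

17/23


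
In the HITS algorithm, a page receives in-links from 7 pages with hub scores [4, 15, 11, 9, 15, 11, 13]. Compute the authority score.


Authority = sum of hub scores of in-linkers
In-link 1: hub score = 4
In-link 2: hub score = 15
In-link 3: hub score = 11
In-link 4: hub score = 9
In-link 5: hub score = 15
In-link 6: hub score = 11
In-link 7: hub score = 13
Authority = 4 + 15 + 11 + 9 + 15 + 11 + 13 = 78

78


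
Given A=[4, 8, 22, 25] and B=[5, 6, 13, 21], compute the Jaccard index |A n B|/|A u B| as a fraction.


A intersect B = []
|A intersect B| = 0
A union B = [4, 5, 6, 8, 13, 21, 22, 25]
|A union B| = 8
Jaccard = 0/8 = 0

0


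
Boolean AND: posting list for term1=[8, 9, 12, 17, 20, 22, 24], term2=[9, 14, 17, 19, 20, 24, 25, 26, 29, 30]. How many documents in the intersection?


Boolean AND: find intersection of posting lists
term1 docs: [8, 9, 12, 17, 20, 22, 24]
term2 docs: [9, 14, 17, 19, 20, 24, 25, 26, 29, 30]
Intersection: [9, 17, 20, 24]
|intersection| = 4

4


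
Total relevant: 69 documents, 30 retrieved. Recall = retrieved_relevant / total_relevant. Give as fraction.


Recall = retrieved_relevant / total_relevant
= 30 / 69
= 30 / (30 + 39)
= 10/23

10/23


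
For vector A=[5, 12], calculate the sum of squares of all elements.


|A|^2 = sum of squared components
A[0]^2 = 5^2 = 25
A[1]^2 = 12^2 = 144
Sum = 25 + 144 = 169

169


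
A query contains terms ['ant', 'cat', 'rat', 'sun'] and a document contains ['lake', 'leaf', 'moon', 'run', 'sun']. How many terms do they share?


Query terms: ['ant', 'cat', 'rat', 'sun']
Document terms: ['lake', 'leaf', 'moon', 'run', 'sun']
Common terms: ['sun']
Overlap count = 1

1


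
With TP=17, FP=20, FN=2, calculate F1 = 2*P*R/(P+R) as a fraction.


F1 = 2 * P * R / (P + R)
P = TP/(TP+FP) = 17/37 = 17/37
R = TP/(TP+FN) = 17/19 = 17/19
2 * P * R = 2 * 17/37 * 17/19 = 578/703
P + R = 17/37 + 17/19 = 952/703
F1 = 578/703 / 952/703 = 17/28

17/28


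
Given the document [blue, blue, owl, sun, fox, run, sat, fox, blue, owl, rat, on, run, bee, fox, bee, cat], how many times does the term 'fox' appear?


Document has 17 words
Scanning for 'fox':
Found at positions: [4, 7, 14]
Count = 3

3


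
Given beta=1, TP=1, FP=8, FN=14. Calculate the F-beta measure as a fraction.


P = TP/(TP+FP) = 1/9 = 1/9
R = TP/(TP+FN) = 1/15 = 1/15
beta^2 = 1^2 = 1
(1 + beta^2) = 2
Numerator = (1+beta^2)*P*R = 2/135
Denominator = beta^2*P + R = 1/9 + 1/15 = 8/45
F_beta = 1/12

1/12


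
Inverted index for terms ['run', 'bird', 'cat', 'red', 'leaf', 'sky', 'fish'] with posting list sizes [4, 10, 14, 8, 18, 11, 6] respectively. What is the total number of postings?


Summing posting list sizes:
'run': 4 postings
'bird': 10 postings
'cat': 14 postings
'red': 8 postings
'leaf': 18 postings
'sky': 11 postings
'fish': 6 postings
Total = 4 + 10 + 14 + 8 + 18 + 11 + 6 = 71

71


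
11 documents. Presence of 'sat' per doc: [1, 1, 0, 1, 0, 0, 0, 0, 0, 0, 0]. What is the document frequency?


Checking each document for 'sat':
Doc 1: present
Doc 2: present
Doc 3: absent
Doc 4: present
Doc 5: absent
Doc 6: absent
Doc 7: absent
Doc 8: absent
Doc 9: absent
Doc 10: absent
Doc 11: absent
df = sum of presences = 1 + 1 + 0 + 1 + 0 + 0 + 0 + 0 + 0 + 0 + 0 = 3

3


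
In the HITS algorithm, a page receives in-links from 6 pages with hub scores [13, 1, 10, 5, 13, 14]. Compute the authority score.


Authority = sum of hub scores of in-linkers
In-link 1: hub score = 13
In-link 2: hub score = 1
In-link 3: hub score = 10
In-link 4: hub score = 5
In-link 5: hub score = 13
In-link 6: hub score = 14
Authority = 13 + 1 + 10 + 5 + 13 + 14 = 56

56


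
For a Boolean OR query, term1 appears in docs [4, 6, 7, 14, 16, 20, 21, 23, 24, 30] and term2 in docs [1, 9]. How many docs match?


Boolean OR: find union of posting lists
term1 docs: [4, 6, 7, 14, 16, 20, 21, 23, 24, 30]
term2 docs: [1, 9]
Union: [1, 4, 6, 7, 9, 14, 16, 20, 21, 23, 24, 30]
|union| = 12

12


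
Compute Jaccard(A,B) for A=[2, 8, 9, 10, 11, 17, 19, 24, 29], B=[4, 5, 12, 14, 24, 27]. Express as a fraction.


A intersect B = [24]
|A intersect B| = 1
A union B = [2, 4, 5, 8, 9, 10, 11, 12, 14, 17, 19, 24, 27, 29]
|A union B| = 14
Jaccard = 1/14 = 1/14

1/14


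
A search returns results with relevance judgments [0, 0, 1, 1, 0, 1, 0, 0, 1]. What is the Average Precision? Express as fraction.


Computing P@k for each relevant position:
Position 1: not relevant
Position 2: not relevant
Position 3: relevant, P@3 = 1/3 = 1/3
Position 4: relevant, P@4 = 2/4 = 1/2
Position 5: not relevant
Position 6: relevant, P@6 = 3/6 = 1/2
Position 7: not relevant
Position 8: not relevant
Position 9: relevant, P@9 = 4/9 = 4/9
Sum of P@k = 1/3 + 1/2 + 1/2 + 4/9 = 16/9
AP = 16/9 / 4 = 4/9

4/9


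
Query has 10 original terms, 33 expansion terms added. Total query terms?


Original terms: 10
Expansion terms: 33
Total = 10 + 33 = 43

43


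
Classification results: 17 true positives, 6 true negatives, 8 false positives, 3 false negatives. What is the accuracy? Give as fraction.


Accuracy = (TP + TN) / (TP + TN + FP + FN)
TP + TN = 17 + 6 = 23
Total = 17 + 6 + 8 + 3 = 34
Accuracy = 23 / 34 = 23/34

23/34


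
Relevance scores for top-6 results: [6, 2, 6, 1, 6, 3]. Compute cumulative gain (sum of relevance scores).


Cumulative Gain = sum of relevance scores
Position 1: rel=6, running sum=6
Position 2: rel=2, running sum=8
Position 3: rel=6, running sum=14
Position 4: rel=1, running sum=15
Position 5: rel=6, running sum=21
Position 6: rel=3, running sum=24
CG = 24

24


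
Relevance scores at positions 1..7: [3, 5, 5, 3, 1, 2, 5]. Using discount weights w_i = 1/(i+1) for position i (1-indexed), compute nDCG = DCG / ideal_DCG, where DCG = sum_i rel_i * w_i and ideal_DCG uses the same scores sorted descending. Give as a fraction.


Position discount weights w_i = 1/(i+1) for i=1..7:
Weights = [1/2, 1/3, 1/4, 1/5, 1/6, 1/7, 1/8]
Actual relevance: [3, 5, 5, 3, 1, 2, 5]
DCG = 3/2 + 5/3 + 5/4 + 3/5 + 1/6 + 2/7 + 5/8 = 5119/840
Ideal relevance (sorted desc): [5, 5, 5, 3, 3, 2, 1]
Ideal DCG = 5/2 + 5/3 + 5/4 + 3/5 + 3/6 + 2/7 + 1/8 = 5819/840
nDCG = DCG / ideal_DCG = 5119/840 / 5819/840 = 5119/5819

5119/5819


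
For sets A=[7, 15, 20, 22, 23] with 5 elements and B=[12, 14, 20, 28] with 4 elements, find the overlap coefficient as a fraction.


A intersect B = [20]
|A intersect B| = 1
min(|A|, |B|) = min(5, 4) = 4
Overlap = 1 / 4 = 1/4

1/4


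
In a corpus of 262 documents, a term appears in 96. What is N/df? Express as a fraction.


IDF ratio = N / df
= 262 / 96
= 131/48

131/48


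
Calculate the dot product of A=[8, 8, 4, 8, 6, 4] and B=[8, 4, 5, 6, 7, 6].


Dot product = sum of element-wise products
A[0]*B[0] = 8*8 = 64
A[1]*B[1] = 8*4 = 32
A[2]*B[2] = 4*5 = 20
A[3]*B[3] = 8*6 = 48
A[4]*B[4] = 6*7 = 42
A[5]*B[5] = 4*6 = 24
Sum = 64 + 32 + 20 + 48 + 42 + 24 = 230

230


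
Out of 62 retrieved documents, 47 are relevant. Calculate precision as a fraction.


Precision = relevant_retrieved / total_retrieved
= 47 / 62
= 47 / (47 + 15)
= 47/62

47/62


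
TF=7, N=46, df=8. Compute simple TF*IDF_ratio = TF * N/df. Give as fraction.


TF * (N/df)
= 7 * (46/8)
= 7 * 23/4
= 161/4

161/4


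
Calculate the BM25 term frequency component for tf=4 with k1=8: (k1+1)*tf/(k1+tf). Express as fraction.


BM25 TF component = (k1+1)*tf / (k1+tf)
k1 = 8, tf = 4
Numerator = (8+1)*4 = 36
Denominator = 8 + 4 = 12
= 36/12 = 3

3


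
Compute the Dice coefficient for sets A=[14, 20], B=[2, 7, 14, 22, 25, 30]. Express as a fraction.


A intersect B = [14]
|A intersect B| = 1
|A| = 2, |B| = 6
Dice = 2*1 / (2+6)
= 2 / 8 = 1/4

1/4


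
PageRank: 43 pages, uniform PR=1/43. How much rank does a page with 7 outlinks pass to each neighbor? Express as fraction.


Initial PR = 1/43 = 1/43
Outlinks = 7
Contribution per link = PR / outlinks
= 1/43 / 7
= 1/301

1/301


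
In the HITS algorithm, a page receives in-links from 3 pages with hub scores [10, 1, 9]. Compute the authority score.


Authority = sum of hub scores of in-linkers
In-link 1: hub score = 10
In-link 2: hub score = 1
In-link 3: hub score = 9
Authority = 10 + 1 + 9 = 20

20


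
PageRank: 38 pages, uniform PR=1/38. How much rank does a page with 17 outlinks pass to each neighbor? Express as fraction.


Initial PR = 1/38 = 1/38
Outlinks = 17
Contribution per link = PR / outlinks
= 1/38 / 17
= 1/646

1/646


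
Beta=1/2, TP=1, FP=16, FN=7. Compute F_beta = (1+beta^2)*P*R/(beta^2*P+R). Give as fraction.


P = TP/(TP+FP) = 1/17 = 1/17
R = TP/(TP+FN) = 1/8 = 1/8
beta^2 = 1/2^2 = 1/4
(1 + beta^2) = 5/4
Numerator = (1+beta^2)*P*R = 5/544
Denominator = beta^2*P + R = 1/68 + 1/8 = 19/136
F_beta = 5/76

5/76


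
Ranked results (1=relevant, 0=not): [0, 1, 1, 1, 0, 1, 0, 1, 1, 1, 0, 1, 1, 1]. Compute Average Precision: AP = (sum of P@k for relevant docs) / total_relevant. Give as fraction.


Computing P@k for each relevant position:
Position 1: not relevant
Position 2: relevant, P@2 = 1/2 = 1/2
Position 3: relevant, P@3 = 2/3 = 2/3
Position 4: relevant, P@4 = 3/4 = 3/4
Position 5: not relevant
Position 6: relevant, P@6 = 4/6 = 2/3
Position 7: not relevant
Position 8: relevant, P@8 = 5/8 = 5/8
Position 9: relevant, P@9 = 6/9 = 2/3
Position 10: relevant, P@10 = 7/10 = 7/10
Position 11: not relevant
Position 12: relevant, P@12 = 8/12 = 2/3
Position 13: relevant, P@13 = 9/13 = 9/13
Position 14: relevant, P@14 = 10/14 = 5/7
Sum of P@k = 1/2 + 2/3 + 3/4 + 2/3 + 5/8 + 2/3 + 7/10 + 2/3 + 9/13 + 5/7 = 72599/10920
AP = 72599/10920 / 10 = 72599/109200

72599/109200


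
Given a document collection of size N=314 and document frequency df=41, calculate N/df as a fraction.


IDF ratio = N / df
= 314 / 41
= 314/41

314/41


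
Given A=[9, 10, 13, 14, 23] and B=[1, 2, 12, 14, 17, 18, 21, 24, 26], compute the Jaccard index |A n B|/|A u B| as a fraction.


A intersect B = [14]
|A intersect B| = 1
A union B = [1, 2, 9, 10, 12, 13, 14, 17, 18, 21, 23, 24, 26]
|A union B| = 13
Jaccard = 1/13 = 1/13

1/13


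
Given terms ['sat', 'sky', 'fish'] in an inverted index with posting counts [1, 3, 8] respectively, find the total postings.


Summing posting list sizes:
'sat': 1 postings
'sky': 3 postings
'fish': 8 postings
Total = 1 + 3 + 8 = 12

12


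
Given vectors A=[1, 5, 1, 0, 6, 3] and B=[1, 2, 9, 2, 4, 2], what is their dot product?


Dot product = sum of element-wise products
A[0]*B[0] = 1*1 = 1
A[1]*B[1] = 5*2 = 10
A[2]*B[2] = 1*9 = 9
A[3]*B[3] = 0*2 = 0
A[4]*B[4] = 6*4 = 24
A[5]*B[5] = 3*2 = 6
Sum = 1 + 10 + 9 + 0 + 24 + 6 = 50

50


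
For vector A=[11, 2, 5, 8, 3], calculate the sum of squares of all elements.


|A|^2 = sum of squared components
A[0]^2 = 11^2 = 121
A[1]^2 = 2^2 = 4
A[2]^2 = 5^2 = 25
A[3]^2 = 8^2 = 64
A[4]^2 = 3^2 = 9
Sum = 121 + 4 + 25 + 64 + 9 = 223

223


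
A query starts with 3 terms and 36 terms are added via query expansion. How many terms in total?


Original terms: 3
Expansion terms: 36
Total = 3 + 36 = 39

39


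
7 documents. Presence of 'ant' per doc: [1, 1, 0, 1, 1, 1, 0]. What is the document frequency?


Checking each document for 'ant':
Doc 1: present
Doc 2: present
Doc 3: absent
Doc 4: present
Doc 5: present
Doc 6: present
Doc 7: absent
df = sum of presences = 1 + 1 + 0 + 1 + 1 + 1 + 0 = 5

5
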